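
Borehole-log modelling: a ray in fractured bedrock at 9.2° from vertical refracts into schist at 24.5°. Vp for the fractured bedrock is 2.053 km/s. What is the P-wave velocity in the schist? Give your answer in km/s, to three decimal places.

5.325 km/s

Snell's law: sin 9.2°/V₁ = sin 24.5°/V₂.
V₂ = V₁·sin 24.5°/sin 9.2° = 2.053 × 2.5938 = 5.325 km/s.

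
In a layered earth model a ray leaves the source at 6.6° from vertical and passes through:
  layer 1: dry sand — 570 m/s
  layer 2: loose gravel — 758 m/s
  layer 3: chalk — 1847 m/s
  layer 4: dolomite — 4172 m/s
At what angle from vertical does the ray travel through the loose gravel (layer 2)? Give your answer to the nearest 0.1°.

Ray parameter p = sin 6.6° / 570 = 2.0164e-04 s/m.
sin θ_2 = p·V_2 = 2.0164e-04 × 758 = 0.1528.
θ_2 = arcsin 0.1528 = 8.79°.

8.8°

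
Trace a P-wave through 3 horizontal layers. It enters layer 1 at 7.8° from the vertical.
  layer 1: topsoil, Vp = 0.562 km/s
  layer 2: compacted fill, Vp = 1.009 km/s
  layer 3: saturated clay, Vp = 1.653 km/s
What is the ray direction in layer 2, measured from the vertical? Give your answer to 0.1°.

Ray parameter p = sin 7.8° / 0.562 = 2.4149e-01 s/km.
sin θ_2 = p·V_2 = 2.4149e-01 × 1.009 = 0.2437.
θ_2 = 14.10° from the vertical.

14.1°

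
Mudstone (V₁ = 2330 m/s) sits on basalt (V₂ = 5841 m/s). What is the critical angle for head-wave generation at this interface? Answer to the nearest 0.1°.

23.5°

At critical incidence the refracted ray runs along the interface (θ₂ = 90°), so sin θ_c = V₁/V₂.
θ_c = arcsin(2330/5841) = arcsin 0.3989 = 23.51°.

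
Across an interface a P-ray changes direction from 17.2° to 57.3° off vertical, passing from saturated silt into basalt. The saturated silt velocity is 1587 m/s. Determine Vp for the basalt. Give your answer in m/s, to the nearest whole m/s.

Snell's law: sin 17.2°/V₁ = sin 57.3°/V₂.
V₂ = V₁·sin 57.3°/sin 17.2° = 1587 × 2.8457 = 4516.20 m/s.

4516 m/s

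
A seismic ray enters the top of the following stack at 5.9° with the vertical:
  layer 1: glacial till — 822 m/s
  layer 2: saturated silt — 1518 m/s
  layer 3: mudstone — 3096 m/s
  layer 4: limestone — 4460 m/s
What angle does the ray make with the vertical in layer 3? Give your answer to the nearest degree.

Ray parameter p = sin 5.9° / 822 = 1.2505e-04 s/m.
sin θ_3 = p·V_3 = 1.2505e-04 × 3096 = 0.3872.
θ_3 = 22.78° from the vertical.

23°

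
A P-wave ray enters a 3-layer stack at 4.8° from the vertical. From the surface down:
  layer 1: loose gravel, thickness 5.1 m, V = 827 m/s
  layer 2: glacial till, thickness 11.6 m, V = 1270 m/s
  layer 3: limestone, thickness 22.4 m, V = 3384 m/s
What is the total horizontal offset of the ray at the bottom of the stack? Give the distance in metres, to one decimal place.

Apply Snell's law at each interface; in layer i the horizontal offset is hᵢ·tan θᵢ.
Layer 1: θ = 4.80°; offset = 5.1·tan 4.80° = 0.428 m.
Layer 2: sin θ = 1270·sin 4.8°/827 = 0.1285, θ = 7.38°; offset = 11.6·tan 7.38° = 1.503 m.
Layer 3: sin θ = 3384·sin 4.8°/827 = 0.3424, θ = 20.02°; offset = 22.4·tan 20.02° = 8.163 m.
Summing the layer offsets gives 10.095 m.

10.1 m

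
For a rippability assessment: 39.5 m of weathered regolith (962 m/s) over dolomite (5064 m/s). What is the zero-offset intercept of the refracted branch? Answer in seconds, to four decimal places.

0.0806 s

θ_c = arcsin(V₁/V₂) = arcsin(962/5064) = 10.95°; cos θ_c = 0.9818.
tᵢ = 2h·cos θ_c / V₁ = 2·39.5·0.9818 / 962 = 0.08063 s.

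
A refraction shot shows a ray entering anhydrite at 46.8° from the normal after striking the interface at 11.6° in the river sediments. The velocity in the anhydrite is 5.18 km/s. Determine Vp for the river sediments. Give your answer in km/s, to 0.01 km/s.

1.43 km/s

Snell's law: sin 11.6°/V₁ = sin 46.8°/V₂.
V₁ = V₂·sin 11.6°/sin 46.8° = 5.18 × 0.2758 = 1.43 km/s.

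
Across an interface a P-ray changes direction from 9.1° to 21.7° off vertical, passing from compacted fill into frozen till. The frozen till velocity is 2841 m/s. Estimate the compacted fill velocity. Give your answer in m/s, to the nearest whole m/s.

1215 m/s

Snell's law: sin 9.1°/V₁ = sin 21.7°/V₂.
V₁ = V₂·sin 9.1°/sin 21.7° = 2841 × 0.4277 = 1215.23 m/s.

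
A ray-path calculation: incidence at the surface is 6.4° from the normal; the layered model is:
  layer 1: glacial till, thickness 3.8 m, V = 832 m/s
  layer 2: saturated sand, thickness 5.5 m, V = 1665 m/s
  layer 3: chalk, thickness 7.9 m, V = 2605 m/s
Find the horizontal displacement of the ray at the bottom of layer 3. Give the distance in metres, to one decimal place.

4.6 m

p = sin θ₁/V₁ = sin 6.4°/832 = 1.3398e-04 s/m is conserved through the stack.
Layer 1: θ = 6.40°; offset = 3.8·tan 6.40° = 0.426 m.
Layer 2: sin θ = p·1665 = 0.2231 → θ = 12.89°; offset = 5.5·tan 12.89° = 1.259 m.
Layer 3: sin θ = p·2605 = 0.3490 → θ = 20.43°; offset = 7.9·tan 20.43° = 2.942 m.
Σ offsets = 4.627 m.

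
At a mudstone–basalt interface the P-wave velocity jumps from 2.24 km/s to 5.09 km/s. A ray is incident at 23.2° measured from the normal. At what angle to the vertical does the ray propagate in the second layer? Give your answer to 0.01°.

63.53°

sin θ₁/V₁ = sin θ₂/V₂ ⇒ sin θ₂ = 5.09·sin 23.2°/2.24 = 5.09·0.3939/2.24 = 0.8952.
θ₂ = arcsin 0.8952 = 63.53° from the normal.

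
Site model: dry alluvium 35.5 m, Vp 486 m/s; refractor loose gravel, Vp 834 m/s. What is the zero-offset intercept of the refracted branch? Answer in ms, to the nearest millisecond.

θ_c = arcsin(V₁/V₂) = arcsin(486/834) = 35.64°; cos θ_c = 0.8127.
tᵢ = 2h·cos θ_c / V₁ = 2·35.5·0.8127 / 486 = 0.11872 s.

119 ms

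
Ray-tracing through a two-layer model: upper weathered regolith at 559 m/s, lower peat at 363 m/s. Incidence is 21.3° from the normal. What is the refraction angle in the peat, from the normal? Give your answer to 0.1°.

Snell's law: sin θ₂ = (V₂/V₁)·sin θ₁ = (363/559)·sin 21.3° = 0.2359.
θ₂ = sin⁻¹(0.2359) = 13.64° (from vertical).

13.6°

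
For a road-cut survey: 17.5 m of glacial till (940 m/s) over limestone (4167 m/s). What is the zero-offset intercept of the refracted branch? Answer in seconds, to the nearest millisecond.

θ_c = arcsin(V₁/V₂) = arcsin(940/4167) = 13.04°; cos θ_c = 0.9742.
tᵢ = 2h·cos θ_c / V₁ = 2·17.5·0.9742 / 940 = 0.03627 s.

0.036 s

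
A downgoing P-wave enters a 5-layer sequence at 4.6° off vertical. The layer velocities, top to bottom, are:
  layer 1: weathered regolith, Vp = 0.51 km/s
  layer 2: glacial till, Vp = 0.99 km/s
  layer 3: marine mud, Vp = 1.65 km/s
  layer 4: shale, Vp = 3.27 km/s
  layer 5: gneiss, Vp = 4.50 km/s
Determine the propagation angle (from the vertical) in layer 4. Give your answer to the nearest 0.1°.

Snell's law across each interface conserves sin θ / V, so sin θ_4 = V_4·sin θ₁/V₁.
sin θ_4 = 3.27 × sin 4.6° / 0.51 = 0.5142.
θ_4 = 30.95° from the vertical.

30.9°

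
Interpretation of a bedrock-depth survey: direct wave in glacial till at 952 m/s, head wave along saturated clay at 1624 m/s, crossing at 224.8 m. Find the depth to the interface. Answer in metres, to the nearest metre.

x_cross = 2h·√((V₂+V₁)/(V₂−V₁)) → h = x_cross / (2·√((V₂+V₁)/(V₂−V₁))).
√((V₂+V₁)/(V₂−V₁)) = √((1624+952)/(1624−952)) = 1.9579.
h = 224.8 / (2·1.9579) = 57.41 m.

57 m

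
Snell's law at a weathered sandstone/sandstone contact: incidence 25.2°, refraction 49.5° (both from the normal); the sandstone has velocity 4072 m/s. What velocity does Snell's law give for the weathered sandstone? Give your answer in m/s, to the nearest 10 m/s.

2280 m/s

Snell's law: sin 25.2°/V₁ = sin 49.5°/V₂.
V₁ = V₂·sin 25.2°/sin 49.5° = 4072 × 0.5599 = 2280.06 m/s.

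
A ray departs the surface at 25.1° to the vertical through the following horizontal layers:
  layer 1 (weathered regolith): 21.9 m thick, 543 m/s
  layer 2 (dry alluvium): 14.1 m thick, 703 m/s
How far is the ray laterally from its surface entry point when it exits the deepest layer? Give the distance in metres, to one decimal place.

Apply Snell's law at each interface; in layer i the horizontal offset is hᵢ·tan θᵢ.
Layer 1: θ = 25.10°; offset = 21.9·tan 25.10° = 10.259 m.
Layer 2: sin θ = 703·sin 25.1°/543 = 0.5492, θ = 33.31°; offset = 14.1·tan 33.31° = 9.266 m.
Summing the layer offsets gives 19.525 m.

19.5 m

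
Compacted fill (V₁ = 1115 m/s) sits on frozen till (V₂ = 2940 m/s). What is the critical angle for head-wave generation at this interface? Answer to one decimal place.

22.3°

Critical incidence: sin θ_c = V₁/V₂ = 1115/2940 = 0.3793.
θ_c = arcsin 0.3793 = 22.29°.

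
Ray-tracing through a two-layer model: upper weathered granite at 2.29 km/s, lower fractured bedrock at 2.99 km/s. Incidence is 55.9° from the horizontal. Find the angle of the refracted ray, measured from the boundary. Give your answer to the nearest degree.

Convert to the normal: θ₁ = 90° − 55.9° = 34.1°.
Snell's law: sin θ₂ = (V₂/V₁)·sin θ₁ = (2.99/2.29)·sin 34.1° = 0.7320.
θ₂ = arcsin 0.7320 = 47.06° from the normal.
From the interface: 90° − 47.06° = 42.94°.

43°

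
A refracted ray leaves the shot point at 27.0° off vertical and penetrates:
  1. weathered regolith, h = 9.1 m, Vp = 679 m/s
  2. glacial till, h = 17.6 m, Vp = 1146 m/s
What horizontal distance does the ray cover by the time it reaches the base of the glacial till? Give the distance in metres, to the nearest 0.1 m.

25.6 m

p = sin θ₁/V₁ = sin 27.0°/679 = 6.6862e-04 s/m is conserved through the stack.
Layer 1: θ = 27.00°; offset = 9.1·tan 27.00° = 4.637 m.
Layer 2: sin θ = p·1146 = 0.7662 → θ = 50.02°; offset = 17.6·tan 50.02° = 20.987 m.
Σ offsets = 25.624 m.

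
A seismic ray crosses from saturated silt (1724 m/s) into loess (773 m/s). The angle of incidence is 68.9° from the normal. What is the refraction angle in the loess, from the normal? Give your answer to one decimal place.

24.7°

sin θ₁/V₁ = sin θ₂/V₂ ⇒ sin θ₂ = 773·sin 68.9°/1724 = 773·0.9330/1724 = 0.4183.
θ₂ = sin⁻¹(0.4183) = 24.73° (from vertical).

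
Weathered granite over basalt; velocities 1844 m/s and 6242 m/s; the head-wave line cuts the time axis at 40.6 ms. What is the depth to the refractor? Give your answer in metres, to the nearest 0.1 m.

h = tᵢ·V₁·V₂ / (2·√(V₂²−V₁²)).
√(V₂²−V₁²) = √(6242² − 1844²) = 5963.4 m/s.
h = 0.0406 s × 1844 × 6242 / (2 × 5963.4) = 39.18 m.

39.2 m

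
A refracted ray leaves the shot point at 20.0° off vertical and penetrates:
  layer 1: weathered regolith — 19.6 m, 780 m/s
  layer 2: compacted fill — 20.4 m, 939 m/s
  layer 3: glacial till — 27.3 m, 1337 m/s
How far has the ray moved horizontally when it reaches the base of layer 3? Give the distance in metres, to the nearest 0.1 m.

36.1 m

Ray parameter p = sin 20.0° / 780 m/s = 4.3849e-04 s/m.
Layer 1: θ = 20.00°; offset = 19.6·tan 20.00° = 7.134 m.
Layer 2: sin θ = p·939 = 0.4117 → θ = 24.31°; offset = 20.4·tan 24.31° = 9.217 m.
Layer 3: sin θ = p·1337 = 0.5863 → θ = 35.89°; offset = 27.3·tan 35.89° = 19.756 m.
Summing the layer offsets gives 36.107 m.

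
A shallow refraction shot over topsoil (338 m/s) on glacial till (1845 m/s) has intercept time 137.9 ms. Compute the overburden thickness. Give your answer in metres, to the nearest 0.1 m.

23.7 m

θ_c = arcsin(338/1845) = 10.56°; cos θ_c = 0.9831.
tᵢ = 2h cos θ_c/V₁ ⇒ h = tᵢ·V₁/(2 cos θ_c) = 0.1379·338/(2·0.9831) = 23.71 m.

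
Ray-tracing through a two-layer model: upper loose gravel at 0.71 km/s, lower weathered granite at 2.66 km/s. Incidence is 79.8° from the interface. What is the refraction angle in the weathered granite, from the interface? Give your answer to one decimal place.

Convert to the normal: θ₁ = 90° − 79.8° = 10.2°.
Snell's law: sin θ₂ = (V₂/V₁)·sin θ₁ = (2.66/0.71)·sin 10.2° = 0.6634.
θ₂ = arcsin 0.6634 = 41.56° from the normal.
From the interface: 90° − 41.56° = 48.44°.

48.4°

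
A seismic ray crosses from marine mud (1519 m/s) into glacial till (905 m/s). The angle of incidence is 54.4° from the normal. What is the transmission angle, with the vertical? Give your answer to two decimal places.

sin θ₁/V₁ = sin θ₂/V₂ ⇒ sin θ₂ = 905·sin 54.4°/1519 = 905·0.8131/1519 = 0.4844.
θ₂ = sin⁻¹(0.4844) = 28.98° (from vertical).

28.98°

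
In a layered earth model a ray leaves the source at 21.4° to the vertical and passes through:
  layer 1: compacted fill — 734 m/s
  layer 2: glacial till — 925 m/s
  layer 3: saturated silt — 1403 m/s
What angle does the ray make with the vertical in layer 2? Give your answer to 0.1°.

27.4°

Ray parameter p = sin 21.4° / 734 = 4.9711e-04 s/m.
sin θ_2 = p·V_2 = 4.9711e-04 × 925 = 0.4598.
θ_2 = 27.38° from the vertical.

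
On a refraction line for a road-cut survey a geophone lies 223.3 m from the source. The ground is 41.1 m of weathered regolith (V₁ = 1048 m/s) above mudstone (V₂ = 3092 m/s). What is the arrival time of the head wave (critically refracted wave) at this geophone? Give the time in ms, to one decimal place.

θ_c = arcsin(V₁/V₂) = arcsin(1048/3092) = 19.81°, cos θ_c = 0.9408.
Intercept time tᵢ = 2h cos θ_c / V₁ = 2·41.1·0.9408/1048 = 0.07379 s.
t = x/V₂ + tᵢ = 223.3/3092 + 0.07379 = 0.14601 s.

146.0 ms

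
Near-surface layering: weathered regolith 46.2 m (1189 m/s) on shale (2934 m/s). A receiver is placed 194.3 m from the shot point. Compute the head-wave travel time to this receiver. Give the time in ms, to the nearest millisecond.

137 ms

t = x/V₂ + 2h·√(V₂²−V₁²)/(V₁V₂).
√(V₂²−V₁²) = √(2934²−1189²) = 2682.3 m/s; delay term = 2·46.2·2682.3/(1189·2934) = 0.07105 s.
t = 194.3/2934 + 0.07105 = 0.13727 s.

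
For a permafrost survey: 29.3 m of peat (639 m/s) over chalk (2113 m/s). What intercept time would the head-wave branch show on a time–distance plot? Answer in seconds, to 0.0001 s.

θ_c = arcsin(V₁/V₂) = arcsin(639/2113) = 17.60°; cos θ_c = 0.9532.
tᵢ = 2h·cos θ_c / V₁ = 2·29.3·0.9532 / 639 = 0.08741 s.

0.0874 s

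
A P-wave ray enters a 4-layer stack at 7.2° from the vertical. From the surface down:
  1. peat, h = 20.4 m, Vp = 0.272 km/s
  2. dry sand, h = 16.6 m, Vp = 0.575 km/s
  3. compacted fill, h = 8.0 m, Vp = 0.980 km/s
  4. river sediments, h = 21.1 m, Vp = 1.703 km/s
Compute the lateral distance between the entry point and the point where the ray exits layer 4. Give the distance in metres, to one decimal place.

Apply Snell's law at each interface; in layer i the horizontal offset is hᵢ·tan θᵢ.
Layer 1: θ = 7.20°; offset = 20.4·tan 7.20° = 2.577 m.
Layer 2: sin θ = 0.575·sin 7.2°/0.272 = 0.2650, θ = 15.36°; offset = 16.6·tan 15.36° = 4.561 m.
Layer 3: sin θ = 0.980·sin 7.2°/0.272 = 0.4516, θ = 26.84°; offset = 8.0·tan 26.84° = 4.049 m.
Layer 4: sin θ = 1.703·sin 7.2°/0.272 = 0.7847, θ = 51.69°; offset = 21.1·tan 51.69° = 26.712 m.
Total horizontal offset = 37.899 m.

37.9 m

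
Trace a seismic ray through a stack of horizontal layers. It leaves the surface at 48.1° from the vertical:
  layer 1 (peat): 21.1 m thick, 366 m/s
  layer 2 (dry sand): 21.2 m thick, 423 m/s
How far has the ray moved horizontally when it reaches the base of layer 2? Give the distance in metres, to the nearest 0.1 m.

59.3 m

Apply Snell's law at each interface; in layer i the horizontal offset is hᵢ·tan θᵢ.
Layer 1: θ = 48.10°; offset = 21.1·tan 48.10° = 23.516 m.
Layer 2: sin θ = 423·sin 48.1°/366 = 0.8602, θ = 59.34°; offset = 21.2·tan 59.34° = 35.765 m.
Σ offsets = 59.281 m.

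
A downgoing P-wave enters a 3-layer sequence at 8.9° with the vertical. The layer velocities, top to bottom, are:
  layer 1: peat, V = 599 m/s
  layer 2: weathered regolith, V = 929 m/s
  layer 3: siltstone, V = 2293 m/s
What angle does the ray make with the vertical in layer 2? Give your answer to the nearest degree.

14°

Ray parameter p = sin 8.9° / 599 = 2.5828e-04 s/m.
sin θ_2 = p·V_2 = 2.5828e-04 × 929 = 0.2399.
θ_2 = 13.88° from the vertical.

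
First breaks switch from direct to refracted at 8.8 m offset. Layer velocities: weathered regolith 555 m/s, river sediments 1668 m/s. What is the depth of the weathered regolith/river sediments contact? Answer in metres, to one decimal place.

x_cross = 2h·√((V₂+V₁)/(V₂−V₁)) → h = x_cross / (2·√((V₂+V₁)/(V₂−V₁))).
√((V₂+V₁)/(V₂−V₁)) = √((1668+555)/(1668−555)) = 1.4133.
h = 8.8 / (2·1.4133) = 3.11 m.

3.1 m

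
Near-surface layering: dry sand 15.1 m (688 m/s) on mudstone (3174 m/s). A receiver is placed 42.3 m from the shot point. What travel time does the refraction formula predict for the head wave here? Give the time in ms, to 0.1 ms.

θ_c = arcsin(V₁/V₂) = arcsin(688/3174) = 12.52°, cos θ_c = 0.9762.
Intercept time tᵢ = 2h cos θ_c / V₁ = 2·15.1·0.9762/688 = 0.04285 s.
t = x/V₂ + tᵢ = 42.3/3174 + 0.04285 = 0.05618 s.

56.2 ms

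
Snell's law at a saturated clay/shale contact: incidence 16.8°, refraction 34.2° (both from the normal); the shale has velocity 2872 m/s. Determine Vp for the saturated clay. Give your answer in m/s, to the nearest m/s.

Snell's law: sin 16.8°/V₁ = sin 34.2°/V₂.
V₁ = V₂·sin 16.8°/sin 34.2° = 2872 × 0.5142 = 1476.83 m/s.

1477 m/s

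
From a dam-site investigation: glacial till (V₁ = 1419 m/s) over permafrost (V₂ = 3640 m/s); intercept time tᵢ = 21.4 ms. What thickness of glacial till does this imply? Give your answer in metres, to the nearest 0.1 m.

16.5 m

θ_c = arcsin(1419/3640) = 22.94°; cos θ_c = 0.9209.
tᵢ = 2h cos θ_c/V₁ ⇒ h = tᵢ·V₁/(2 cos θ_c) = 0.0214·1419/(2·0.9209) = 16.49 m.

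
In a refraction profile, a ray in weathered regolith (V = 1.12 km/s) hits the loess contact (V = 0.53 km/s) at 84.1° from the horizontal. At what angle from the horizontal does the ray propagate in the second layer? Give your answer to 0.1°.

87.2°

Convert to the normal: θ₁ = 90° − 84.1° = 5.9°.
sin θ₁/V₁ = sin θ₂/V₂ ⇒ sin θ₂ = 0.53·sin 5.9°/1.12 = 0.53·0.1028/1.12 = 0.0486.
θ₂ = arcsin 0.0486 = 2.79° from the normal.
From the interface: 90° − 2.79° = 87.21°.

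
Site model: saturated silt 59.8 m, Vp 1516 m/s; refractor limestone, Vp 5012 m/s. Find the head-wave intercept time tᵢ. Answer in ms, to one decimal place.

75.2 ms

tᵢ = 2h·√(V₂²−V₁²)/(V₁V₂).
√(V₂²−V₁²) = √(5012²−1516²) = 4777.2 m/s.
tᵢ = 2·59.8·4777.2/(1516·5012) = 0.07520 s.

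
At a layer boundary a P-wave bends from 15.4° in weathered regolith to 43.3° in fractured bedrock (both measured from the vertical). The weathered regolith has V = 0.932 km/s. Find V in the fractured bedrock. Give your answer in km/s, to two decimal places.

sin 15.4° = 0.2656; sin 43.3° = 0.6858.
V₂ = V₁·(sin θ₂/sin θ₁) = 0.932·(0.6858/0.2656) = 2.41 km/s.

2.41 km/s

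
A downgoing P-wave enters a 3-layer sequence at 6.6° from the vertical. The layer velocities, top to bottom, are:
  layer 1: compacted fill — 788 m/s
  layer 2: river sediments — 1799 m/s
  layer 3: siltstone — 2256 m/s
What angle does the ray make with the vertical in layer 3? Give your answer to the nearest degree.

19°

Ray parameter p = sin 6.6° / 788 = 1.4586e-04 s/m.
sin θ_3 = p·V_3 = 1.4586e-04 × 2256 = 0.3291.
θ_3 = 19.21° from the vertical.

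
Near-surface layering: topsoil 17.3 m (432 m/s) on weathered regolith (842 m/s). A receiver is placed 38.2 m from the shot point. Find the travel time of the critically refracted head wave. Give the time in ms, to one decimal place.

t = x/V₂ + 2h·√(V₂²−V₁²)/(V₁V₂).
√(V₂²−V₁²) = √(842²−432²) = 722.7 m/s; delay term = 2·17.3·722.7/(432·842) = 0.06875 s.
t = 38.2/842 + 0.06875 = 0.11412 s.

114.1 ms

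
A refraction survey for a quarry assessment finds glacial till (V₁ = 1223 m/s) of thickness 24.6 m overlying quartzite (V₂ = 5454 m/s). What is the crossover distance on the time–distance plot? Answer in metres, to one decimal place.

61.8 m

x_cross = 2h·√((V₂+V₁)/(V₂−V₁)).
(V₂+V₁)/(V₂−V₁) = (5454+1223)/(5454−1223) = 1.5781; √ = 1.2562.
x_cross = 2·24.6·1.2562 = 61.81 m.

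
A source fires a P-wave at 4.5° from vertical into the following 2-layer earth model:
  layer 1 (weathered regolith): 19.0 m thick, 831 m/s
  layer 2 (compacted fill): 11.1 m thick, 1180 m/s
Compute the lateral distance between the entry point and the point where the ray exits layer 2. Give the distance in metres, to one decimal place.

p = sin θ₁/V₁ = sin 4.5°/831 = 9.4415e-05 s/m is conserved through the stack.
Layer 1: θ = 4.50°; offset = 19.0·tan 4.50° = 1.495 m.
Layer 2: sin θ = p·1180 = 0.1114 → θ = 6.40°; offset = 11.1·tan 6.40° = 1.244 m.
Σ offsets = 2.740 m.

2.7 m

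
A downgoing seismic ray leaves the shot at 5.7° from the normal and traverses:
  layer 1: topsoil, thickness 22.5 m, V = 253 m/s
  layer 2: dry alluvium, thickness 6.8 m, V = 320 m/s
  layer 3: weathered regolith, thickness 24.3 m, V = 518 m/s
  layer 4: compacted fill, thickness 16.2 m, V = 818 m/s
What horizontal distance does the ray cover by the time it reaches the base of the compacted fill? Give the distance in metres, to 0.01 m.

Ray parameter p = sin 5.7° / 253 m/s = 3.9257e-04 s/m.
Layer 1: θ = 5.70°; offset = 22.5·tan 5.70° = 2.2458 m.
Layer 2: sin θ = p·320 = 0.1256 → θ = 7.22°; offset = 6.8·tan 7.22° = 0.8610 m.
Layer 3: sin θ = p·518 = 0.2034 → θ = 11.73°; offset = 24.3·tan 11.73° = 5.0469 m.
Layer 4: sin θ = p·818 = 0.3211 → θ = 18.73°; offset = 16.2·tan 18.73° = 5.4931 m.
Total horizontal offset = 13.6468 m.

13.65 m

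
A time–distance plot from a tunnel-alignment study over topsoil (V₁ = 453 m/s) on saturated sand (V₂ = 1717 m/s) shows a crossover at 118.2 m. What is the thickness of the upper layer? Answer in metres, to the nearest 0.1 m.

45.1 m

x_cross = 2h·√((V₂+V₁)/(V₂−V₁)) → h = x_cross / (2·√((V₂+V₁)/(V₂−V₁))).
√((V₂+V₁)/(V₂−V₁)) = √((1717+453)/(1717−453)) = 1.3103.
h = 118.2 / (2·1.3103) = 45.11 m.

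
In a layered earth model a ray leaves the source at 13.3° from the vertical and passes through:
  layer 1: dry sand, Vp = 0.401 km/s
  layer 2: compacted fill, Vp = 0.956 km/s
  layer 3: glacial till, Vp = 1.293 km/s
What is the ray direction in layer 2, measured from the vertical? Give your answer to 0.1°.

Snell's law across each interface conserves sin θ / V, so sin θ_2 = V_2·sin θ₁/V₁.
sin θ_2 = 0.956 × sin 13.3° / 0.401 = 0.5484.
θ_2 = 33.26° from the vertical.

33.3°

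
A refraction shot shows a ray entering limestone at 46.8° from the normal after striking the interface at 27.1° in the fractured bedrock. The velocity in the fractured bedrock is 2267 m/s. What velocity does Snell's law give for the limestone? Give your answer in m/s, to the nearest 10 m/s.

3630 m/s

sin 27.1° = 0.4555; sin 46.8° = 0.7290.
V₂ = V₁·(sin θ₂/sin θ₁) = 2267·(0.7290/0.4555) = 3627.68 m/s.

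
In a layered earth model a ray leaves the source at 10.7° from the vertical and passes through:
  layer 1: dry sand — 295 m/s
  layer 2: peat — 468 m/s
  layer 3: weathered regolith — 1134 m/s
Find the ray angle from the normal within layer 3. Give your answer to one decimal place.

Ray parameter p = sin 10.7° / 295 = 6.2938e-04 s/m.
sin θ_3 = p·V_3 = 6.2938e-04 × 1134 = 0.7137.
θ_3 = 45.54° from the vertical.

45.5°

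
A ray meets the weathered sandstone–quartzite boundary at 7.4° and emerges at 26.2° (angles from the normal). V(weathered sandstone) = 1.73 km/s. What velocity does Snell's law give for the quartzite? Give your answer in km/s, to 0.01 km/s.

5.93 km/s

sin 7.4° = 0.1288; sin 26.2° = 0.4415.
V₂ = V₁·(sin θ₂/sin θ₁) = 1.73·(0.4415/0.1288) = 5.93 km/s.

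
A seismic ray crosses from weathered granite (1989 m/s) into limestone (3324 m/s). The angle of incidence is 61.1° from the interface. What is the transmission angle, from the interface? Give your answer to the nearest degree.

36°

Angle from the normal: 90° − 61.1° = 28.9°.
sin θ₁/V₁ = sin θ₂/V₂ ⇒ sin θ₂ = 3324·sin 28.9°/1989 = 3324·0.4833/1989 = 0.8077.
θ₂ = sin⁻¹(0.8077) = 53.87° (from vertical).
From the interface: 90° − 53.87° = 36.13°.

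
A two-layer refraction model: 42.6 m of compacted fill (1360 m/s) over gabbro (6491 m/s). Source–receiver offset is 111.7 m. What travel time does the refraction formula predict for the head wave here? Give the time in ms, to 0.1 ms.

t = x/V₂ + 2h·√(V₂²−V₁²)/(V₁V₂).
√(V₂²−V₁²) = √(6491²−1360²) = 6346.9 m/s; delay term = 2·42.6·6346.9/(1360·6491) = 0.06126 s.
t = 111.7/6491 + 0.06126 = 0.07846 s.

78.5 ms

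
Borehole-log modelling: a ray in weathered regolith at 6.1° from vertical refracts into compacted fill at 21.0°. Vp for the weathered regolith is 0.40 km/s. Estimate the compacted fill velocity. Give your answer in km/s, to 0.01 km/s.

1.35 km/s

Snell's law: sin 6.1°/V₁ = sin 21.0°/V₂.
V₂ = V₁·sin 21.0°/sin 6.1° = 0.40 × 3.3724 = 1.35 km/s.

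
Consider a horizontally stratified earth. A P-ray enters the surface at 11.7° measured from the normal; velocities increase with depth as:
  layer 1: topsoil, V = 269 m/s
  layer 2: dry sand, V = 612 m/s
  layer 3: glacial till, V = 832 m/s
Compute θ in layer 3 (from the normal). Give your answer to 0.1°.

38.8°

Ray parameter p = sin 11.7° / 269 = 7.5386e-04 s/m.
sin θ_3 = p·V_3 = 7.5386e-04 × 832 = 0.6272.
θ_3 = arcsin 0.6272 = 38.84°.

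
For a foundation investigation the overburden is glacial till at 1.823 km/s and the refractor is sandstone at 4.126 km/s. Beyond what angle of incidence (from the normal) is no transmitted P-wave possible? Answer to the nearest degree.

26°

Critical incidence: sin θ_c = V₁/V₂ = 1.823/4.126 = 0.4418.
θ_c = arcsin 0.4418 = 26.22°.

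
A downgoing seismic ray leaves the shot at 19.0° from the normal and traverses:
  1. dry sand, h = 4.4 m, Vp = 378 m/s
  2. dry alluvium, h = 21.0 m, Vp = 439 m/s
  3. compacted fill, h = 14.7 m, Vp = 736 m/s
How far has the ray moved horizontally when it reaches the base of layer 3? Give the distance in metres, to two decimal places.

p = sin θ₁/V₁ = sin 19.0°/378 = 8.6129e-04 s/m is conserved through the stack.
Layer 1: θ = 19.00°; offset = 4.4·tan 19.00° = 1.5150 m.
Layer 2: sin θ = p·439 = 0.3781 → θ = 22.22°; offset = 21.0·tan 22.22° = 8.5770 m.
Layer 3: sin θ = p·736 = 0.6339 → θ = 39.34°; offset = 14.7·tan 39.34° = 12.0486 m.
Total horizontal offset = 22.1407 m.

22.14 m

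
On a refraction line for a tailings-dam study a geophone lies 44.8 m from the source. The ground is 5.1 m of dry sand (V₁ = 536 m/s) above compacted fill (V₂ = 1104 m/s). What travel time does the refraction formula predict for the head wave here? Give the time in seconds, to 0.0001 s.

θ_c = arcsin(V₁/V₂) = arcsin(536/1104) = 29.05°, cos θ_c = 0.8742.
Intercept time tᵢ = 2h cos θ_c / V₁ = 2·5.1·0.8742/536 = 0.01664 s.
t = x/V₂ + tᵢ = 44.8/1104 + 0.01664 = 0.05722 s.

0.0572 s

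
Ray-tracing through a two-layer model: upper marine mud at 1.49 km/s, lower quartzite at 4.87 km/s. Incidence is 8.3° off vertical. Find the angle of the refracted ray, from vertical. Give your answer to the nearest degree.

28°

Snell's law: sin θ₂ = (V₂/V₁)·sin θ₁ = (4.87/1.49)·sin 8.3° = 0.4718.
θ₂ = sin⁻¹(0.4718) = 28.15° (from vertical).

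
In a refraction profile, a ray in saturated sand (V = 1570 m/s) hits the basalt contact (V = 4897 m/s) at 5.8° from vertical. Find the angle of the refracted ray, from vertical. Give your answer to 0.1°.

Snell's law: sin θ₂ = (V₂/V₁)·sin θ₁ = (4897/1570)·sin 5.8° = 0.3152.
θ₂ = arcsin 0.3152 = 18.37° from the normal.

18.4°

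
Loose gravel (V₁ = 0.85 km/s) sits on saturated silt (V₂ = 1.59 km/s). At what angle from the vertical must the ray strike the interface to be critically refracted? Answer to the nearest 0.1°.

At critical incidence the refracted ray runs along the interface (θ₂ = 90°), so sin θ_c = V₁/V₂.
θ_c = arcsin(0.85/1.59) = arcsin 0.5346 = 32.32°.

32.3°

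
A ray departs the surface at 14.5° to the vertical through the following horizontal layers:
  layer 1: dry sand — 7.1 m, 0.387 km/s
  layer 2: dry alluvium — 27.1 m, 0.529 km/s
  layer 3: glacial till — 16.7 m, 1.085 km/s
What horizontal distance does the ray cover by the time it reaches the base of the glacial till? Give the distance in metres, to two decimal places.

Apply Snell's law at each interface; in layer i the horizontal offset is hᵢ·tan θᵢ.
Layer 1: θ = 14.50°; offset = 7.1·tan 14.50° = 1.8362 m.
Layer 2: sin θ = 0.529·sin 14.5°/0.387 = 0.3423, θ = 20.01°; offset = 27.1·tan 20.01° = 9.8711 m.
Layer 3: sin θ = 1.085·sin 14.5°/0.387 = 0.7020, θ = 44.59°; offset = 16.7·tan 44.59° = 16.4600 m.
Total horizontal offset = 28.1673 m.

28.17 m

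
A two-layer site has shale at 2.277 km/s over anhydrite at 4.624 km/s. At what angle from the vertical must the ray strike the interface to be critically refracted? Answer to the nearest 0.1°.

29.5°

Critical incidence: sin θ_c = V₁/V₂ = 2.277/4.624 = 0.4924.
θ_c = arcsin 0.4924 = 29.50°.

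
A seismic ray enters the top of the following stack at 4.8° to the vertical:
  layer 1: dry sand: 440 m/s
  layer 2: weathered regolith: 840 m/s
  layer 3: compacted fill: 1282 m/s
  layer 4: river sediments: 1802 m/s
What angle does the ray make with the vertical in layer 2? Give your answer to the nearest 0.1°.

9.2°

Ray parameter p = sin 4.8° / 440 = 1.9018e-04 s/m.
sin θ_2 = p·V_2 = 1.9018e-04 × 840 = 0.1597.
θ_2 = arcsin 0.1597 = 9.19°.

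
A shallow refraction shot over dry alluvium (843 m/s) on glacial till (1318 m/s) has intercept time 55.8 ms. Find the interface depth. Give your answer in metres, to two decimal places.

30.60 m

θ_c = arcsin(843/1318) = 39.76°; cos θ_c = 0.7687.
tᵢ = 2h cos θ_c/V₁ ⇒ h = tᵢ·V₁/(2 cos θ_c) = 0.0558·843/(2·0.7687) = 30.60 m.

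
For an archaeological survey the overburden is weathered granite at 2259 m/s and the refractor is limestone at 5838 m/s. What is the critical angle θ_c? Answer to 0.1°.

Critical incidence: sin θ_c = V₁/V₂ = 2259/5838 = 0.3869.
θ_c = arcsin 0.3869 = 22.76°.

22.8°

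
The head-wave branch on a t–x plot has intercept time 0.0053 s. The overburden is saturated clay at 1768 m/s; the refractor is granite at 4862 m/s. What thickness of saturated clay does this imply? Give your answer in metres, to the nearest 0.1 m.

5.0 m

θ_c = arcsin(1768/4862) = 21.32°; cos θ_c = 0.9315.
tᵢ = 2h cos θ_c/V₁ ⇒ h = tᵢ·V₁/(2 cos θ_c) = 0.0053·1768/(2·0.9315) = 5.03 m.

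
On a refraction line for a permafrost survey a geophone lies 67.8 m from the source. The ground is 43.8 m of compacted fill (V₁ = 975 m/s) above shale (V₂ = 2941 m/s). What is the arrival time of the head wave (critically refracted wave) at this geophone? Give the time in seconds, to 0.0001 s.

0.1078 s

θ_c = arcsin(V₁/V₂) = arcsin(975/2941) = 19.36°, cos θ_c = 0.9434.
Intercept time tᵢ = 2h cos θ_c / V₁ = 2·43.8·0.9434/975 = 0.08477 s.
t = x/V₂ + tᵢ = 67.8/2941 + 0.08477 = 0.10782 s.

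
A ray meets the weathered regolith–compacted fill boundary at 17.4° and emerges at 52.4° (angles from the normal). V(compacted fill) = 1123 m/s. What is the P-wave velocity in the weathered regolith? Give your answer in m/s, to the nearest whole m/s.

sin 17.4° = 0.2990; sin 52.4° = 0.7923.
V₁ = V₂·(sin θ₁/sin θ₂) = 1123·(0.2990/0.7923) = 423.86 m/s.

424 m/s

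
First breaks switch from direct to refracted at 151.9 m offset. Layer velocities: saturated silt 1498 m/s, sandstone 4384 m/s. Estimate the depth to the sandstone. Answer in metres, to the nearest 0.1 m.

53.2 m

h = (x_cross/2)·√((V₂−V₁)/(V₂+V₁)).
(V₂−V₁)/(V₂+V₁) = (4384−1498)/(4384+1498) = 0.4906; √ = 0.7005.
h = (151.9/2)·0.7005 = 53.20 m.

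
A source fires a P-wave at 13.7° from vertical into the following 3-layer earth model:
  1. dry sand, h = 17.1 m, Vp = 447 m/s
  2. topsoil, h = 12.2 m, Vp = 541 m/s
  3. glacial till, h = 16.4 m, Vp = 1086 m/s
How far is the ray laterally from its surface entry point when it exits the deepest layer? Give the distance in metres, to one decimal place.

Ray parameter p = sin 13.7° / 447 m/s = 5.2984e-04 s/m.
Layer 1: θ = 13.70°; offset = 17.1·tan 13.70° = 4.169 m.
Layer 2: sin θ = p·541 = 0.2866 → θ = 16.66°; offset = 12.2·tan 16.66° = 3.650 m.
Layer 3: sin θ = p·1086 = 0.5754 → θ = 35.13°; offset = 16.4·tan 35.13° = 11.538 m.
Σ offsets = 19.357 m.

19.4 m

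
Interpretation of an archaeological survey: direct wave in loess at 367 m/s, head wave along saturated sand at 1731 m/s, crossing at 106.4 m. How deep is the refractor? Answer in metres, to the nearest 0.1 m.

h = (x_cross/2)·√((V₂−V₁)/(V₂+V₁)).
(V₂−V₁)/(V₂+V₁) = (1731−367)/(1731+367) = 0.6501; √ = 0.8063.
h = (106.4/2)·0.8063 = 42.90 m.

42.9 m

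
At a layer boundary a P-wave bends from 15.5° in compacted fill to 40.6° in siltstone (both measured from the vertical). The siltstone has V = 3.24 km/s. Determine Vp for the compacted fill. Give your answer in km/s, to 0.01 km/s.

1.33 km/s

sin 15.5° = 0.2672; sin 40.6° = 0.6508.
V₁ = V₂·(sin θ₁/sin θ₂) = 3.24·(0.2672/0.6508) = 1.33 km/s.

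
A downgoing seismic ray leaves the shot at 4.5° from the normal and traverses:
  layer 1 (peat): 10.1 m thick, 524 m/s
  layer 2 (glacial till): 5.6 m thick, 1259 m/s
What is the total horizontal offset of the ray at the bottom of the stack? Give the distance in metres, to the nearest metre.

Apply Snell's law at each interface; in layer i the horizontal offset is hᵢ·tan θᵢ.
Layer 1: θ = 4.50°; offset = 10.1·tan 4.50° = 0.795 m.
Layer 2: sin θ = 1259·sin 4.5°/524 = 0.1885, θ = 10.87°; offset = 5.6·tan 10.87° = 1.075 m.
Σ offsets = 1.870 m.

2 m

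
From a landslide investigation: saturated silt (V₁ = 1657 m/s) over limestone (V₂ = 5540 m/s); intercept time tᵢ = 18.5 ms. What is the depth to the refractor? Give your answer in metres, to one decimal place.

θ_c = arcsin(1657/5540) = 17.40°; cos θ_c = 0.9542.
tᵢ = 2h cos θ_c/V₁ ⇒ h = tᵢ·V₁/(2 cos θ_c) = 0.0185·1657/(2·0.9542) = 16.06 m.

16.1 m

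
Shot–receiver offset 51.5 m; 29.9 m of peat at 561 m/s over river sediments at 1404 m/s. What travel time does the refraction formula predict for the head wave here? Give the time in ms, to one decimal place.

134.4 ms

t = x/V₂ + 2h·√(V₂²−V₁²)/(V₁V₂).
√(V₂²−V₁²) = √(1404²−561²) = 1287.0 m/s; delay term = 2·29.9·1287.0/(561·1404) = 0.09772 s.
t = 51.5/1404 + 0.09772 = 0.13440 s.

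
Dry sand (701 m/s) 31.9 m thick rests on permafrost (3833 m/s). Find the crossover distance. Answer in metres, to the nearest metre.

θ_c = arcsin(701/3833) = 10.54°, so cos θ_c = 0.9831 and tᵢ = 2h cos θ_c/V₁ = 0.0895 s.
At crossover x/V₁ = x/V₂ + tᵢ ⇒ x = tᵢ/(1/V₁ − 1/V₂) = 0.08948/(1.4265e-03 − 2.6089e-04) = 76.76 m.

77 m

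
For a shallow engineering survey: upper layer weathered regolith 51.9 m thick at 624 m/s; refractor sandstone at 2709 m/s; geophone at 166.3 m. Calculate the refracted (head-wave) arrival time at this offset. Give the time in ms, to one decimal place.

223.3 ms

t = x/V₂ + 2h·√(V₂²−V₁²)/(V₁V₂).
√(V₂²−V₁²) = √(2709²−624²) = 2636.2 m/s; delay term = 2·51.9·2636.2/(624·2709) = 0.16187 s.
t = 166.3/2709 + 0.16187 = 0.22326 s.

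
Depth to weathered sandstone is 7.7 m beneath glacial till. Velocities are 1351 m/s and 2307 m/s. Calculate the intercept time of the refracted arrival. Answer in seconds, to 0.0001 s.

0.0092 s

tᵢ = 2h·√(V₂²−V₁²)/(V₁V₂).
√(V₂²−V₁²) = √(2307²−1351²) = 1870.0 m/s.
tᵢ = 2·7.7·1870.0/(1351·2307) = 0.00924 s.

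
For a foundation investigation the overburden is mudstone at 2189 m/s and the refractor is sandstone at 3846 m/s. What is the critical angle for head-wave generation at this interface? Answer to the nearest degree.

35°

Critical incidence: sin θ_c = V₁/V₂ = 2189/3846 = 0.5692.
θ_c = arcsin 0.5692 = 34.69°.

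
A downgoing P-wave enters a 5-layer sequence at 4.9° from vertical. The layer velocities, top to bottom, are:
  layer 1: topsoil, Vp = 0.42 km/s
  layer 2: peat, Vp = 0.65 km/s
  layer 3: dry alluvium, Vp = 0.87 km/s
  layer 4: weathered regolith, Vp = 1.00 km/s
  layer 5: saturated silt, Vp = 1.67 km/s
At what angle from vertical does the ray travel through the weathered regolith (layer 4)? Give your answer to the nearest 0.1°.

11.7°

Snell's law across each interface conserves sin θ / V, so sin θ_4 = V_4·sin θ₁/V₁.
sin θ_4 = 1.00 × sin 4.9° / 0.42 = 0.2034.
θ_4 = 11.73° from the vertical.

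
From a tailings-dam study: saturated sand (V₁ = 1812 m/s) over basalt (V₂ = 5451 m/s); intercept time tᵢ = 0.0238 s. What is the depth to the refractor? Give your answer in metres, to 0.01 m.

22.86 m

h = tᵢ·V₁·V₂ / (2·√(V₂²−V₁²)).
√(V₂²−V₁²) = √(5451² − 1812²) = 5141.0 m/s.
h = 0.0238 s × 1812 × 5451 / (2 × 5141.0) = 22.86 m.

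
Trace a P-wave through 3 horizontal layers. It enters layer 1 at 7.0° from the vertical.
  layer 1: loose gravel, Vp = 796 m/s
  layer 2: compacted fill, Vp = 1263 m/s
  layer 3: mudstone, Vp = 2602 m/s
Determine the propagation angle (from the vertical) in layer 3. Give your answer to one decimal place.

23.5°

Snell's law across each interface conserves sin θ / V, so sin θ_3 = V_3·sin θ₁/V₁.
sin θ_3 = 2602 × sin 7.0° / 796 = 0.3984.
θ_3 = arcsin 0.3984 = 23.48°.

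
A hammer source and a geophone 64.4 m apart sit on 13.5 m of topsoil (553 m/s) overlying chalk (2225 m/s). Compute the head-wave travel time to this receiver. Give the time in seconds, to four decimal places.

t = x/V₂ + 2h·√(V₂²−V₁²)/(V₁V₂).
√(V₂²−V₁²) = √(2225²−553²) = 2155.2 m/s; delay term = 2·13.5·2155.2/(553·2225) = 0.04729 s.
t = 64.4/2225 + 0.04729 = 0.07624 s.

0.0762 s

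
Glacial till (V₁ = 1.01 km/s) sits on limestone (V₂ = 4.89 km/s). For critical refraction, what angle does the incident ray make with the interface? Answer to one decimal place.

At critical incidence the refracted ray runs along the interface (θ₂ = 90°), so sin θ_c = V₁/V₂.
θ_c = arcsin(1.01/4.89) = arcsin 0.2065 = 11.92°.
Measured from the interface: 90° − 11.92° = 78.08°.

78.1°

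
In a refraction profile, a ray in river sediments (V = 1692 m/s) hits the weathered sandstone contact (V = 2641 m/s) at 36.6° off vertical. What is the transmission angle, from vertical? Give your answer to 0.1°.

68.5°

Snell's law: sin θ₂ = (V₂/V₁)·sin θ₁ = (2641/1692)·sin 36.6° = 0.9306.
θ₂ = sin⁻¹(0.9306) = 68.53° (from vertical).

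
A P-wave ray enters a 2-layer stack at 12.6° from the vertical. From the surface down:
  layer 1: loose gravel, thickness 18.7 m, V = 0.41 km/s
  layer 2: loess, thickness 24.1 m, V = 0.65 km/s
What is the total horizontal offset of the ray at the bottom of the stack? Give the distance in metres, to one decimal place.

13.1 m

Ray parameter p = sin 12.6° / 0.41 km/s = 5.3206e-01 s/km.
Layer 1: θ = 12.60°; offset = 18.7·tan 12.60° = 4.180 m.
Layer 2: sin θ = p·0.65 = 0.3458 → θ = 20.23°; offset = 24.1·tan 20.23° = 8.883 m.
Σ offsets = 13.063 m.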